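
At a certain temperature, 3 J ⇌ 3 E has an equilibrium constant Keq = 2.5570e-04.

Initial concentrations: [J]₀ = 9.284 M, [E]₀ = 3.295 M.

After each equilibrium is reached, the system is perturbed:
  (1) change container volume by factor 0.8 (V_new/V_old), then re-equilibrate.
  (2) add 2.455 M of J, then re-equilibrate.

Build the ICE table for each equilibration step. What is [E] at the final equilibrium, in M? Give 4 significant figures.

[E]_eq = 1.085 M

Q₀ = 0.04471 vs Keq = 2.5570e-04 ⇒ Q>K, reverse
Step 1:
                    J           E
  I             9.284       3.295
  C             2.544      -2.544
  E             11.83      0.7508
  solve Keq expr → x = -0.8481; check Q = 2.5570e-04
Then change container volume by factor 0.8 (V_new/V_old).
Step 2:
                    J           E
  I             14.79      0.9384
  C                 0           0
  E             14.79      0.9384
  solve Keq expr → x = 0; check Q = 2.5570e-04
Then add 2.455 M of J.
Step 3:
                    J           E
  I             17.24      0.9384
  C           -0.1465      0.1465
  E             17.09       1.085
  solve Keq expr → x = 0.04884; check Q = 2.5570e-04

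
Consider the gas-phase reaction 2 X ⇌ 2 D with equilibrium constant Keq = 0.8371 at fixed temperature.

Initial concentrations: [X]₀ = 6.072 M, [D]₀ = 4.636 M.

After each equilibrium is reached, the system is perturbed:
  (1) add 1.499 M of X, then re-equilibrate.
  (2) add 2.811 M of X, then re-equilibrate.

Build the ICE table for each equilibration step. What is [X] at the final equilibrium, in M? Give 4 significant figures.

[X]_eq = 7.843 M

Q₀ = 0.5829 vs Keq = 0.8371 ⇒ Q<K, forward
Step 1:
                    X           D
  init          6.072       4.636
  Δ           -0.4802      0.4802
  eq            5.592       5.116
  solve Keq expr → x = 0.2401; check Q = 0.8371
Then add 1.499 M of X.
Step 2:
                    X           D
  init          7.091       5.116
  Δ           -0.7162      0.7162
  eq            6.375       5.832
  solve Keq expr → x = 0.3581; check Q = 0.8371
Then add 2.811 M of X.
Step 3:
                    X           D
  init          9.186       5.832
  Δ            -1.343       1.343
  eq            7.843       7.175
  solve Keq expr → x = 0.6715; check Q = 0.8371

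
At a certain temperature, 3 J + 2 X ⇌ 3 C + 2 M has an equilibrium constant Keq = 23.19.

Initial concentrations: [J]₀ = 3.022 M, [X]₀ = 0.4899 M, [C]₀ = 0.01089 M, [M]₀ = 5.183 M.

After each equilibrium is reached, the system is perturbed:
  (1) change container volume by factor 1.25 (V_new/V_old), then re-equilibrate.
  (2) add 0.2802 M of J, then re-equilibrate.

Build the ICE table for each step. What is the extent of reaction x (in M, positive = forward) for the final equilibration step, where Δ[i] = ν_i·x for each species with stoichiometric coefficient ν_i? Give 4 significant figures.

x = 0.005885 M

Q₀ = 5.2378e-06 vs Keq = 23.19 ⇒ Q<K, forward
Step 1:
                  J         X         C         M
  I           3.022    0.4899   0.01089     5.183
  C         -0.5488   -0.3659    0.5488    0.3659
  E           2.473     0.124    0.5597     5.549
  solve Keq expr → x = 0.1829; check Q = 23.19
Then change container volume by factor 1.25 (V_new/V_old).
Step 2:
                  J         X         C         M
  I           1.979   0.09923    0.4477     4.439
  C               0         0         0         0
  E           1.979   0.09923    0.4477     4.439
  solve Keq expr → x = 0; check Q = 23.19
Then add 0.2802 M of J.
Step 3:
                  J         X         C         M
  I           2.259   0.09923    0.4477     4.439
  C        -0.01765  -0.01177   0.01765   0.01177
  E           2.241   0.08746    0.4654     4.451
  solve Keq expr → x = 0.005885; check Q = 23.19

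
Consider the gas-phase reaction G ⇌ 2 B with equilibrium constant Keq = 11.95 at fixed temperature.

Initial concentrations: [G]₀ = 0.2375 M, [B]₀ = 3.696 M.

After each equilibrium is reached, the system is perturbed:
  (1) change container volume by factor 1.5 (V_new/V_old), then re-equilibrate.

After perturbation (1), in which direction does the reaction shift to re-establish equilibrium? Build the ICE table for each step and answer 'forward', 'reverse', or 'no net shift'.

Q₀ = 57.52 vs Keq = 11.95 ⇒ Q>K, reverse
Step 1:
                    G           B
  I            0.2375       3.696
  C            0.4328     -0.8657
  E            0.6703        2.83
  solve Keq expr → x = -0.4328; check Q = 11.95
Then change container volume by factor 1.5 (V_new/V_old).
Step 2:
                    G           B
  I            0.4469       1.887
  C          -0.08965      0.1793
  E            0.3572       2.066
  solve Keq expr → x = 0.08965; check Q = 11.95

Direction: forward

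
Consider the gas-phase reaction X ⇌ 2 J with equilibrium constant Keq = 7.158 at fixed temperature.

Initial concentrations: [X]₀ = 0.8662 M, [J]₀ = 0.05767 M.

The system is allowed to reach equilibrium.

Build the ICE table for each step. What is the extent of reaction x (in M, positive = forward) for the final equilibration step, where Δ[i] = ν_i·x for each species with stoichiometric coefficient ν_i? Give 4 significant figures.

x = 0.6263 M

Q₀ = 0.00384 vs Keq = 7.158 ⇒ Q<K, forward
Step 1:
                    X           J
  init         0.8662     0.05767
  Δ           -0.6263       1.253
  eq           0.2399        1.31
  solve Keq expr → x = 0.6263; check Q = 7.158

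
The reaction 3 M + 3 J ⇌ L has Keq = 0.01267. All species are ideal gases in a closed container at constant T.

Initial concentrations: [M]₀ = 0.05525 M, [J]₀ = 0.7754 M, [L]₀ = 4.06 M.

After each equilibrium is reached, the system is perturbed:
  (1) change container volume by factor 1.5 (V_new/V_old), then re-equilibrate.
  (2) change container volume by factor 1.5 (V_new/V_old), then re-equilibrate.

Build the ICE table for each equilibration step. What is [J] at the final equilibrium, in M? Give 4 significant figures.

Q₀ = 5.1636e+04 vs Keq = 0.01267 ⇒ Q>K, reverse
Step 1:
                   M          J          L
  init       0.05525     0.7754       4.06
  Δ            2.143      2.143    -0.7143
  eq           2.198      2.918      3.346
  solve Keq expr → x = -0.7143; check Q = 0.01267
Then change container volume by factor 1.5 (V_new/V_old).
Step 2:
                   M          J          L
  init         1.466      1.946       2.23
  Δ           0.6351     0.6351    -0.2117
  eq           2.101      2.581      2.019
  solve Keq expr → x = -0.2117; check Q = 0.01267
Then change container volume by factor 1.5 (V_new/V_old).
Step 3:
                   M          J          L
  init           1.4      1.721      1.346
  Δ           0.5675     0.5675    -0.1892
  eq           1.968      2.288      1.157
  solve Keq expr → x = -0.1892; check Q = 0.01267

[J]_eq = 2.288 M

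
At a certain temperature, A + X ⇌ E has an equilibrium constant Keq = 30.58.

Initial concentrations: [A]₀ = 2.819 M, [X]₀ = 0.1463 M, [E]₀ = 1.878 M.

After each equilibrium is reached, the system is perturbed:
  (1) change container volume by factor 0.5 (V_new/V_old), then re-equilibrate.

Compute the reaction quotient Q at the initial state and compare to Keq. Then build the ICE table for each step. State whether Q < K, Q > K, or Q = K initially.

Q₀ = 4.554 vs Keq = 30.58 ⇒ Q<K, forward
Step 1:
                  A         X         E
  init        2.819    0.1463     1.878
  Δ          -0.122    -0.122     0.122
  eq          2.697   0.02425         2
  solve Keq expr → x = 0.122; check Q = 30.58
Then change container volume by factor 0.5 (V_new/V_old).
Step 2:
                  A         X         E
  init        5.394    0.0485         4
  Δ          -0.024    -0.024     0.024
  eq           5.37   0.02451     4.024
  solve Keq expr → x = 0.024; check Q = 30.58

Q₀ = 4.554; Q < K (proceeds forward)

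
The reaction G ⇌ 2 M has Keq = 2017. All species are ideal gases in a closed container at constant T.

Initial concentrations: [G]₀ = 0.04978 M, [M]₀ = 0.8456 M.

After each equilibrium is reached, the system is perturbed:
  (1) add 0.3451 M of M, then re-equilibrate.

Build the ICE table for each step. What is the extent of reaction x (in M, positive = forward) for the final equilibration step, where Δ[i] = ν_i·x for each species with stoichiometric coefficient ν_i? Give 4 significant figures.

x = -3.8119e-04 M

Q₀ = 14.36 vs Keq = 2017 ⇒ Q<K, forward
Step 1:
                   G          M
  Initial    0.04978     0.8456
  Change    -0.04934    0.09868
  Equil   4.4207e-04     0.9443
  solve Keq expr → x = 0.04934; check Q = 2017
Then add 0.3451 M of M.
Step 2:
                   G          M
  Initial 4.4207e-04      1.289
  Change  3.8119e-04 -7.6239e-04
  Equil   8.2326e-04      1.289
  solve Keq expr → x = -3.8119e-04; check Q = 2017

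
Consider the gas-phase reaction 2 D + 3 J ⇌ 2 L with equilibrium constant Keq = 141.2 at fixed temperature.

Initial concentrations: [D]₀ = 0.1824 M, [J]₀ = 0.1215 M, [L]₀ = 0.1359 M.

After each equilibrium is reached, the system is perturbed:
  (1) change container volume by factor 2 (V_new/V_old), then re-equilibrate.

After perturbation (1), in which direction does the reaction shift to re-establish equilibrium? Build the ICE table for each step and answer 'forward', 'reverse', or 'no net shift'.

Q₀ = 309.5 vs Keq = 141.2 ⇒ Q>K, reverse
Step 1:
                    D           J           L
  I            0.1824      0.1215      0.1359
  C           0.01299     0.01949    -0.01299
  E            0.1954       0.141      0.1229
  solve Keq expr → x = -0.006495; check Q = 141.2
Then change container volume by factor 2 (V_new/V_old).
Step 2:
                    D           J           L
  I            0.0977     0.07049     0.06145
  C           0.01869     0.02803    -0.01869
  E            0.1164     0.09852     0.04277
  solve Keq expr → x = -0.009344; check Q = 141.2

Direction: reverse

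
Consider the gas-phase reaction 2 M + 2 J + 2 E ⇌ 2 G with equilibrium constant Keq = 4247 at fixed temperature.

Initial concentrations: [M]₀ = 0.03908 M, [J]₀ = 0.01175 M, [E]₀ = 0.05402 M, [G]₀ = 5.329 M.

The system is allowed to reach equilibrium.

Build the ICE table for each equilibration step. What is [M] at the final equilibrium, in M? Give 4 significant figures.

[M]_eq = 0.4277 M

Q₀ = 4.6153e+10 vs Keq = 4247 ⇒ Q>K, reverse
Step 1:
                  M         J         E         G
  I         0.03908   0.01175   0.05402     5.329
  C          0.3886    0.3886    0.3886   -0.3886
  E          0.4277    0.4004    0.4427      4.94
  solve Keq expr → x = -0.1943; check Q = 4247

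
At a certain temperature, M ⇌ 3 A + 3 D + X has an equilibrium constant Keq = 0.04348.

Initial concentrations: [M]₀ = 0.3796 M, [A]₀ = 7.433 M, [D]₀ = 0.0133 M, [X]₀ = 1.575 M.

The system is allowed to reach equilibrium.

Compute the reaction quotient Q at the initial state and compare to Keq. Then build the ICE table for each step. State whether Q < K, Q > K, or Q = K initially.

Q₀ = 0.004009; Q < K (proceeds forward)

Q₀ = 0.004009 vs Keq = 0.04348 ⇒ Q<K, forward
Step 1:
                    M           A           D           X
  I            0.3796       7.433      0.0133       1.575
  C         -0.005303     0.01591     0.01591    0.005303
  E            0.3743       7.449     0.02921        1.58
  solve Keq expr → x = 0.005303; check Q = 0.04348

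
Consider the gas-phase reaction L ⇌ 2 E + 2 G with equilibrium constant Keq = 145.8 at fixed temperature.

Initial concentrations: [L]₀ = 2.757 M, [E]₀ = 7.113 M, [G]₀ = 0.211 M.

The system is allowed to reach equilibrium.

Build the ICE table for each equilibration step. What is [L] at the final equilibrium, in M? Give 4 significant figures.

[L]_eq = 1.913 M

Q₀ = 0.817 vs Keq = 145.8 ⇒ Q<K, forward
Step 1:
                   L          E          G
  init         2.757      7.113      0.211
  Δ          -0.8435      1.687      1.687
  eq           1.913        8.8      1.898
  solve Keq expr → x = 0.8435; check Q = 145.8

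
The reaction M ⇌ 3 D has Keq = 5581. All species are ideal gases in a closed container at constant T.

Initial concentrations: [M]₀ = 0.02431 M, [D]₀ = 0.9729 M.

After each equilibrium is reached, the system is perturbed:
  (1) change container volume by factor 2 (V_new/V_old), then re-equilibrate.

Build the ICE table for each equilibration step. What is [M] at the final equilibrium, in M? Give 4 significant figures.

[M]_eq = 2.5609e-05 M

Q₀ = 37.88 vs Keq = 5581 ⇒ Q<K, forward
Step 1:
                  M         D
  Initial   0.02431    0.9729
  Change   -0.02411   0.07232
  Equil   2.0460e-04     1.045
  solve Keq expr → x = 0.02411; check Q = 5581
Then change container volume by factor 2 (V_new/V_old).
Step 2:
                  M         D
  Initial 1.0230e-04    0.5226
  Change  -7.6691e-05 2.3007e-04
  Equil   2.5609e-05    0.5228
  solve Keq expr → x = 7.6691e-05; check Q = 5581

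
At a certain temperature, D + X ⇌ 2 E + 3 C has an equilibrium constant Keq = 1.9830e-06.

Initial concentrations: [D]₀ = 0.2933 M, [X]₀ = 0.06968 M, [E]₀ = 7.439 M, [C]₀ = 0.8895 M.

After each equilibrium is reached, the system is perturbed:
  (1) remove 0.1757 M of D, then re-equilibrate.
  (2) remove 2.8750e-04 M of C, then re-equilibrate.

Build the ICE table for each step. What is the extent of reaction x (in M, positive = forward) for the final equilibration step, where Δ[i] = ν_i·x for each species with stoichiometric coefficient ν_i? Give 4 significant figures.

x = 9.5720e-05 M

Q₀ = 1906 vs Keq = 1.9830e-06 ⇒ Q>K, reverse
Step 1:
                  D         X         E         C
  Initial    0.2933   0.06968     7.439    0.8895
  Change     0.2958    0.2958   -0.5916   -0.8874
  Equil      0.5891    0.3655     6.847  0.002088
  solve Keq expr → x = -0.2958; check Q = 1.9830e-06
Then remove 0.1757 M of D.
Step 2:
                  D         X         E         C
  Initial    0.4134    0.3655     6.847  0.002088
  Change  7.7421e-05 7.7421e-05 -1.5484e-04 -2.3226e-04
  Equil      0.4135    0.3656     6.847  0.001856
  solve Keq expr → x = -7.7421e-05; check Q = 1.9830e-06
Then remove 2.8750e-04 M of C.
Step 3:
                  D         X         E         C
  Initial    0.4135    0.3656     6.847  0.001568
  Change  -9.5720e-05 -9.5720e-05 1.9144e-04 2.8716e-04
  Equil      0.4134    0.3655     6.847  0.001856
  solve Keq expr → x = 9.5720e-05; check Q = 1.9830e-06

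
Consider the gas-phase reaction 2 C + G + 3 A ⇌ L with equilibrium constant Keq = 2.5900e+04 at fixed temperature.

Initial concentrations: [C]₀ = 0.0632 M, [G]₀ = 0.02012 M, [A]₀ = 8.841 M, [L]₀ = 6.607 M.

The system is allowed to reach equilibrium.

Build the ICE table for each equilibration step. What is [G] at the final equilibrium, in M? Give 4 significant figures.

[G]_eq = 6.4250e-04 M

Q₀ = 119 vs Keq = 2.5900e+04 ⇒ Q<K, forward
Step 1:
                   C          G          A          L
  init        0.0632    0.02012      8.841      6.607
  Δ         -0.03895   -0.01948   -0.05843    0.01948
  eq         0.02425 6.4250e-04      8.783      6.626
  solve Keq expr → x = 0.01948; check Q = 2.5900e+04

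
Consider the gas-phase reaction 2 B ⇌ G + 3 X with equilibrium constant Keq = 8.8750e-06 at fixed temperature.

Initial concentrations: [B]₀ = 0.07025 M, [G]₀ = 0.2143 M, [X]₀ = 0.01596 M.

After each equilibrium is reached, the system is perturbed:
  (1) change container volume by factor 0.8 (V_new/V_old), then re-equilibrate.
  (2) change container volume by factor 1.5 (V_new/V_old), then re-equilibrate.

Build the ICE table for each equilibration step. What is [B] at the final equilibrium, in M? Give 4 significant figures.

Q₀ = 1.7653e-04 vs Keq = 8.8750e-06 ⇒ Q>K, reverse
Step 1:
                  B         G         X
  init      0.07025    0.2143   0.01596
  Δ        0.006455 -0.003227 -0.009682
  eq         0.0767    0.2111  0.006278
  solve Keq expr → x = -0.003227; check Q = 8.8750e-06
Then change container volume by factor 0.8 (V_new/V_old).
Step 2:
                  B         G         X
  init      0.09588    0.2638  0.007847
  Δ       6.9921e-04 -3.4961e-04 -0.001049
  eq        0.09658    0.2635  0.006798
  solve Keq expr → x = -3.4961e-04; check Q = 8.8750e-06
Then change container volume by factor 1.5 (V_new/V_old).
Step 3:
                  B         G         X
  init      0.06439    0.1757  0.004532
  Δ       -8.9755e-04 4.4877e-04  0.001346
  eq        0.06349    0.1761  0.005878
  solve Keq expr → x = 4.4877e-04; check Q = 8.8750e-06

[B]_eq = 0.06349 M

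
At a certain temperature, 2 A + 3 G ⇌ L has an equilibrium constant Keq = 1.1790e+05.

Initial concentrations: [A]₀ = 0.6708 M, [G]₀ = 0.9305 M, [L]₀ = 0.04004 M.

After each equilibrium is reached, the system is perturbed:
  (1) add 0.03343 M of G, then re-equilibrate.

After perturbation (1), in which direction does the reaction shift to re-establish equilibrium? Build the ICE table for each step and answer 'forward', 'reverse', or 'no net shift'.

Q₀ = 0.1104 vs Keq = 1.1790e+05 ⇒ Q<K, forward
Step 1:
                  A         G         L
  init       0.6708    0.9305   0.04004
  Δ         -0.5754   -0.8631    0.2877
  eq        0.09537   0.06736    0.3278
  solve Keq expr → x = 0.2877; check Q = 1.1790e+05
Then add 0.03343 M of G.
Step 2:
                  A         G         L
  init      0.09537    0.1008    0.3278
  Δ        -0.01602  -0.02403   0.00801
  eq        0.07935   0.07676    0.3358
  solve Keq expr → x = 0.00801; check Q = 1.1790e+05

Direction: forward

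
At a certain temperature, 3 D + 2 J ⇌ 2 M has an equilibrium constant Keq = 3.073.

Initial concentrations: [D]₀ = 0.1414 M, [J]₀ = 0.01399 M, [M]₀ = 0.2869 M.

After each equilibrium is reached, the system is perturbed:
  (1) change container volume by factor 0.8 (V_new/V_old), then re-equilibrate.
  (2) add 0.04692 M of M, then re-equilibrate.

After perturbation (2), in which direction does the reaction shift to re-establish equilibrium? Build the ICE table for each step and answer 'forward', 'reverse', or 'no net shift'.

Q₀ = 1.4876e+05 vs Keq = 3.073 ⇒ Q>K, reverse
Step 1:
                  D         J         M
  Initial    0.1414   0.01399    0.2869
  Change      0.283    0.1887   -0.1887
  Equil      0.4244    0.2027   0.09823
  solve Keq expr → x = -0.09434; check Q = 3.073
Then change container volume by factor 0.8 (V_new/V_old).
Step 2:
                  D         J         M
  Initial    0.5305    0.2533    0.1228
  Change   -0.03136   -0.0209    0.0209
  Equil      0.4992    0.2324    0.1437
  solve Keq expr → x = 0.01045; check Q = 3.073
Then add 0.04692 M of M.
Step 3:
                  D         J         M
  Initial    0.4992    0.2324    0.1906
  Change    0.03017   0.02012  -0.02012
  Equil      0.5293    0.2525    0.1705
  solve Keq expr → x = -0.01006; check Q = 3.073

Direction: reverse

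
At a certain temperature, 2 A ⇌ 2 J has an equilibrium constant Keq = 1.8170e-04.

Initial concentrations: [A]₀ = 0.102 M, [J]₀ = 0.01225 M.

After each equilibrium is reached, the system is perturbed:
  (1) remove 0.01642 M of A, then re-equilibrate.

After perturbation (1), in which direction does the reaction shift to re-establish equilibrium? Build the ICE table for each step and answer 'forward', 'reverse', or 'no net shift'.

Q₀ = 0.01442 vs Keq = 1.8170e-04 ⇒ Q>K, reverse
Step 1:
                    A           J
  Initial       0.102     0.01225
  Change      0.01073    -0.01073
  Equil        0.1127     0.00152
  solve Keq expr → x = -0.005365; check Q = 1.8170e-04
Then remove 0.01642 M of A.
Step 2:
                    A           J
  Initial     0.09631     0.00152
  Change   2.1839e-04 -2.1839e-04
  Equil       0.09653    0.001301
  solve Keq expr → x = -1.0920e-04; check Q = 1.8170e-04

Direction: reverse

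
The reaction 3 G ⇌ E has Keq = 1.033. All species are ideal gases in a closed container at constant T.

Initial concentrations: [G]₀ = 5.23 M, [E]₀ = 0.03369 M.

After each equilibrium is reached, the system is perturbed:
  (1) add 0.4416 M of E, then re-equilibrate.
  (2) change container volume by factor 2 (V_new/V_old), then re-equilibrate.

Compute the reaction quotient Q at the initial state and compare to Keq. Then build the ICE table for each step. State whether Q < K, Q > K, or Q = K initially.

Q₀ = 2.3550e-04 vs Keq = 1.033 ⇒ Q<K, forward
Step 1:
                   G          E
  Initial       5.23    0.03369
  Change      -4.121      1.374
  Equil        1.109      1.407
  solve Keq expr → x = 1.374; check Q = 1.033
Then add 0.4416 M of E.
Step 2:
                   G          E
  Initial      1.109      1.849
  Change     0.09835   -0.03278
  Equil        1.207      1.816
  solve Keq expr → x = -0.03278; check Q = 1.033
Then change container volume by factor 2 (V_new/V_old).
Step 3:
                   G          E
  Initial     0.6035     0.9082
  Change      0.3159    -0.1053
  Equil       0.9194     0.8028
  solve Keq expr → x = -0.1053; check Q = 1.033

Q₀ = 2.3550e-04; Q < K (proceeds forward)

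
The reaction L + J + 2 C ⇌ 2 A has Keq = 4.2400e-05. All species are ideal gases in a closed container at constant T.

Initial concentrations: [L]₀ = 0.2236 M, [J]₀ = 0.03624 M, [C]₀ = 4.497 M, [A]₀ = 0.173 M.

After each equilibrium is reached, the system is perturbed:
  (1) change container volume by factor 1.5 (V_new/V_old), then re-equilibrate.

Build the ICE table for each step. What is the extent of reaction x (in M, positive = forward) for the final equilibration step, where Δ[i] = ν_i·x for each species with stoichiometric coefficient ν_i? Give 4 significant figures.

x = -6.3969e-04 M

Q₀ = 0.1826 vs Keq = 4.2400e-05 ⇒ Q>K, reverse
Step 1:
                   L          J          C          A
  init        0.2236    0.03624      4.497      0.173
  Δ          0.08359    0.08359     0.1672    -0.1672
  eq          0.3072     0.1198      4.664   0.005827
  solve Keq expr → x = -0.08359; check Q = 4.2400e-05
Then change container volume by factor 1.5 (V_new/V_old).
Step 2:
                   L          J          C          A
  init        0.2048    0.07988      3.109   0.003885
  Δ       6.3969e-04 6.3969e-04   0.001279  -0.001279
  eq          0.2054    0.08052      3.111   0.002605
  solve Keq expr → x = -6.3969e-04; check Q = 4.2400e-05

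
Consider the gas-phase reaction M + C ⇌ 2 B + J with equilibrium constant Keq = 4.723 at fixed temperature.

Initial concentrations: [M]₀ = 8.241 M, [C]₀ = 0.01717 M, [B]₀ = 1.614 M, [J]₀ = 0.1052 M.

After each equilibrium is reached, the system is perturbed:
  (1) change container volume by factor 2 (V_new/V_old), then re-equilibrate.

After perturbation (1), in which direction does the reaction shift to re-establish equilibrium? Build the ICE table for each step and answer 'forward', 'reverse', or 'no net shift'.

Q₀ = 1.937 vs Keq = 4.723 ⇒ Q<K, forward
Step 1:
                    M           C           B           J
  I             8.241     0.01717       1.614      0.1052
  C         -0.009319   -0.009319     0.01864    0.009319
  E             8.232    0.007851       1.633      0.1145
  solve Keq expr → x = 0.009319; check Q = 4.723
Then change container volume by factor 2 (V_new/V_old).
Step 2:
                    M           C           B           J
  I             4.116    0.003926      0.8163     0.05726
  C         -0.001879   -0.001879    0.003758    0.001879
  E             4.114    0.002047      0.8201     0.05914
  solve Keq expr → x = 0.001879; check Q = 4.723

Direction: forward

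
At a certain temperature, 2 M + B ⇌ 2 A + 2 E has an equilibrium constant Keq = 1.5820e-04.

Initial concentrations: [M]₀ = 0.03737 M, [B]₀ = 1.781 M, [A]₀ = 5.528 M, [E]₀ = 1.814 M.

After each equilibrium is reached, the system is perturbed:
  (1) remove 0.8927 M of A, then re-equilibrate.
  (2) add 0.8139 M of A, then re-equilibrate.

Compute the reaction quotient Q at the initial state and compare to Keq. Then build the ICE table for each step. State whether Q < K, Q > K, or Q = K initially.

Q₀ = 4.0430e+04 vs Keq = 1.5820e-04 ⇒ Q>K, reverse
Step 1:
                   M          B          A          E
  init       0.03737      1.781      5.528      1.814
  Δ            1.804     0.9019     -1.804     -1.804
  eq           1.841      2.683      3.724    0.01019
  solve Keq expr → x = -0.9019; check Q = 1.5820e-04
Then remove 0.8927 M of A.
Step 2:
                   M          B          A          E
  init         1.841      2.683      2.831    0.01019
  Δ        -0.003169  -0.001585   0.003169   0.003169
  eq           1.838      2.681      2.835    0.01335
  solve Keq expr → x = 0.001585; check Q = 1.5820e-04
Then add 0.8139 M of A.
Step 3:
                   M          B          A          E
  init         1.838      2.681      3.649    0.01335
  Δ         0.002951   0.001476  -0.002951  -0.002951
  eq           1.841      2.683      3.646     0.0104
  solve Keq expr → x = -0.001476; check Q = 1.5820e-04

Q₀ = 4.0430e+04; Q > K (proceeds reverse)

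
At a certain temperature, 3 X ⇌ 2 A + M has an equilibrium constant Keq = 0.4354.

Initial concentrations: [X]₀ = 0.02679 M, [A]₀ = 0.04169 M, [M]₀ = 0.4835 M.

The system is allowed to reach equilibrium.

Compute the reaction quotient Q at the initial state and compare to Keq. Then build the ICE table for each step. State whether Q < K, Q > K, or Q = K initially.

Q₀ = 43.71 vs Keq = 0.4354 ⇒ Q>K, reverse
Step 1:
                    X           A           M
  init        0.02679     0.04169      0.4835
  Δ           0.03848    -0.02565    -0.01283
  eq          0.06527     0.01604      0.4707
  solve Keq expr → x = -0.01283; check Q = 0.4354

Q₀ = 43.71; Q > K (proceeds reverse)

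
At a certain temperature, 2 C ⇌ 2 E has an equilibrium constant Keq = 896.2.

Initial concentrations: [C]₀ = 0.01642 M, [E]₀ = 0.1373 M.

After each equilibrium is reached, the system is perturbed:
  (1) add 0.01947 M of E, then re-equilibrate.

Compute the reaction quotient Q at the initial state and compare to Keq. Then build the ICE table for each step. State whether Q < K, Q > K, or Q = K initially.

Q₀ = 69.92 vs Keq = 896.2 ⇒ Q<K, forward
Step 1:
                  C         E
  init      0.01642    0.1373
  Δ        -0.01145   0.01145
  eq       0.004969    0.1488
  solve Keq expr → x = 0.005726; check Q = 896.2
Then add 0.01947 M of E.
Step 2:
                  C         E
  init     0.004969    0.1682
  Δ       6.2935e-04 -6.2935e-04
  eq       0.005598    0.1676
  solve Keq expr → x = -3.1468e-04; check Q = 896.2

Q₀ = 69.92; Q < K (proceeds forward)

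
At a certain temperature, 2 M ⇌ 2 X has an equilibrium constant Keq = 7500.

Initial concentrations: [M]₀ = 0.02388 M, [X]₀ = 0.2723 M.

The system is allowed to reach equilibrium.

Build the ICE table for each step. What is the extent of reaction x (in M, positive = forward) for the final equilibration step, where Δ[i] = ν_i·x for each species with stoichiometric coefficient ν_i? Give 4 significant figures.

Q₀ = 130 vs Keq = 7500 ⇒ Q<K, forward
Step 1:
                    M           X
  Initial     0.02388      0.2723
  Change      -0.0205      0.0205
  Equil      0.003381      0.2928
  solve Keq expr → x = 0.01025; check Q = 7500

x = 0.01025 M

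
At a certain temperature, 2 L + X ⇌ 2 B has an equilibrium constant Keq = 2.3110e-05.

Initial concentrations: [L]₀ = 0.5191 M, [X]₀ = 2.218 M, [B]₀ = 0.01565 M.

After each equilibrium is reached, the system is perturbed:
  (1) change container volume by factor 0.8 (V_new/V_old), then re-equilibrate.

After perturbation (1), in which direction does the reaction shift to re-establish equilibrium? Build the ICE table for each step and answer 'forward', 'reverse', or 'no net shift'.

Direction: forward

Q₀ = 4.0979e-04 vs Keq = 2.3110e-05 ⇒ Q>K, reverse
Step 1:
                  L         X         B
  Initial    0.5191     2.218   0.01565
  Change    0.01184  0.005922  -0.01184
  Equil      0.5309     2.224  0.003806
  solve Keq expr → x = -0.005922; check Q = 2.3110e-05
Then change container volume by factor 0.8 (V_new/V_old).
Step 2:
                  L         X         B
  Initial    0.6637      2.78  0.004758
  Change  -5.5687e-04 -2.7843e-04 5.5687e-04
  Equil      0.6631      2.78  0.005315
  solve Keq expr → x = 2.7843e-04; check Q = 2.3110e-05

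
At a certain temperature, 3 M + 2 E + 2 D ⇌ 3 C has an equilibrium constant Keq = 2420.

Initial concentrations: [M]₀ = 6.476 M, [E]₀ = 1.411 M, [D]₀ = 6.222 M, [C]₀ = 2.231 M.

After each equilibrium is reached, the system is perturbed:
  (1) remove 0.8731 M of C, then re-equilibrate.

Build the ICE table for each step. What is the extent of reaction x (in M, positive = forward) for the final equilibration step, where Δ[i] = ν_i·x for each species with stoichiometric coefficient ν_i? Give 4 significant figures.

Q₀ = 5.3047e-04 vs Keq = 2420 ⇒ Q<K, forward
Step 1:
                  M         E         D         C
  init        6.476     1.411     6.222     2.231
  Δ           -2.11    -1.407    -1.407      2.11
  eq          4.366  0.004186     4.815     4.341
  solve Keq expr → x = 0.7034; check Q = 2420
Then remove 0.8731 M of C.
Step 2:
                  M         E         D         C
  init        4.366  0.004186     4.815     3.468
  Δ       -0.001788 -0.001192 -0.001192  0.001788
  eq          4.364  0.002994     4.814      3.47
  solve Keq expr → x = 5.9607e-04; check Q = 2420

x = 5.9607e-04 M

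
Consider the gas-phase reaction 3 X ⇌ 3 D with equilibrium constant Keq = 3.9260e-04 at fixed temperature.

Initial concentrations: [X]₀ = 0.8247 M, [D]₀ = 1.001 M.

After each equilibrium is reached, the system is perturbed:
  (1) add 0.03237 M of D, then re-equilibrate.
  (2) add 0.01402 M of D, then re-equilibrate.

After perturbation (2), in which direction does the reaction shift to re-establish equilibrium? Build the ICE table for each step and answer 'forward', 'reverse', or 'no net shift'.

Direction: reverse

Q₀ = 1.788 vs Keq = 3.9260e-04 ⇒ Q>K, reverse
Step 1:
                    X           D
  Initial      0.8247       1.001
  Change       0.8764     -0.8764
  Equil         1.701      0.1246
  solve Keq expr → x = -0.2921; check Q = 3.9260e-04
Then add 0.03237 M of D.
Step 2:
                    X           D
  Initial       1.701      0.1569
  Change      0.03016    -0.03016
  Equil         1.731      0.1268
  solve Keq expr → x = -0.01005; check Q = 3.9260e-04
Then add 0.01402 M of D.
Step 3:
                    X           D
  Initial       1.731      0.1408
  Change      0.01306    -0.01306
  Equil         1.744      0.1277
  solve Keq expr → x = -0.004354; check Q = 3.9260e-04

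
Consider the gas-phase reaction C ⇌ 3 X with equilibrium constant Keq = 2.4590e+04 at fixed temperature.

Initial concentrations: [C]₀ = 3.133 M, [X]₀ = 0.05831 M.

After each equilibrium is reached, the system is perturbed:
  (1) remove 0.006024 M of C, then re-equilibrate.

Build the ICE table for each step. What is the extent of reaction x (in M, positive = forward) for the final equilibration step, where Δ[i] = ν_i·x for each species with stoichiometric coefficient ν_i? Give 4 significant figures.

Q₀ = 6.3280e-05 vs Keq = 2.4590e+04 ⇒ Q<K, forward
Step 1:
                  C         X
  init        3.133   0.05831
  Δ            -3.1     9.299
  eq        0.03332     9.357
  solve Keq expr → x = 3.1; check Q = 2.4590e+04
Then remove 0.006024 M of C.
Step 2:
                  C         X
  init       0.0273     9.357
  Δ        0.005837  -0.01751
  eq        0.03313      9.34
  solve Keq expr → x = -0.005837; check Q = 2.4590e+04

x = -0.005837 M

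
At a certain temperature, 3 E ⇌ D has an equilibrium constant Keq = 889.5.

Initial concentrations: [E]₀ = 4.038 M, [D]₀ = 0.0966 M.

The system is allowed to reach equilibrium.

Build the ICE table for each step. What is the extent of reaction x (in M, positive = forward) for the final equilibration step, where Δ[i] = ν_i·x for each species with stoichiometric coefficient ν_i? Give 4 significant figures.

Q₀ = 0.001467 vs Keq = 889.5 ⇒ Q<K, forward
Step 1:
                   E          D
  I            4.038     0.0966
  C           -3.922      1.307
  E           0.1164      1.404
  solve Keq expr → x = 1.307; check Q = 889.5

x = 1.307 M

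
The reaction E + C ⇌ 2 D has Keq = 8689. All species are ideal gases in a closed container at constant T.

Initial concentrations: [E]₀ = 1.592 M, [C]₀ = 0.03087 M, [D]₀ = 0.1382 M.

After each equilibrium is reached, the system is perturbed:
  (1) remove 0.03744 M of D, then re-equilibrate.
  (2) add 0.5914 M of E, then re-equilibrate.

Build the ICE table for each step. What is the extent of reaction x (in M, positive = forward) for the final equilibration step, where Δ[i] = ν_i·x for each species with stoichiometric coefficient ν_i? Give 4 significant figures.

Q₀ = 0.3886 vs Keq = 8689 ⇒ Q<K, forward
Step 1:
                  E         C         D
  I           1.592   0.03087    0.1382
  C        -0.03087  -0.03087   0.06173
  E           1.561 2.9469e-06    0.1999
  solve Keq expr → x = 0.03087; check Q = 8689
Then remove 0.03744 M of D.
Step 2:
                  E         C         D
  I           1.561 2.9469e-06    0.1625
  C       -1.0003e-06 -1.0003e-06 2.0006e-06
  E           1.561 1.9466e-06    0.1625
  solve Keq expr → x = 1.0003e-06; check Q = 8689
Then add 0.5914 M of E.
Step 3:
                  E         C         D
  I           2.153 1.9466e-06    0.1625
  C       -5.3480e-07 -5.3480e-07 1.0696e-06
  E           2.153 1.4118e-06    0.1625
  solve Keq expr → x = 5.3480e-07; check Q = 8689

x = 5.3480e-07 M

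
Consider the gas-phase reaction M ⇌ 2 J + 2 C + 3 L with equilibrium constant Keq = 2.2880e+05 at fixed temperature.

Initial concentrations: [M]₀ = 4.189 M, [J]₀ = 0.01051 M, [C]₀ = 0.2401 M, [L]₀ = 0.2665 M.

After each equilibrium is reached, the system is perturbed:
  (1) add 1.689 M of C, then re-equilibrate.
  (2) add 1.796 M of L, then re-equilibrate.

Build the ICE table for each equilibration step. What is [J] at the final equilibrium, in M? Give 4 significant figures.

Q₀ = 2.8772e-08 vs Keq = 2.2880e+05 ⇒ Q<K, forward
Step 1:
                   M          J          C          L
  Initial      4.189    0.01051     0.2401     0.2665
  Change      -2.555      5.109      5.109      7.664
  Equil        1.634       5.12      5.349       7.93
  solve Keq expr → x = 2.555; check Q = 2.2880e+05
Then add 1.689 M of C.
Step 2:
                   M          J          C          L
  Initial      1.634       5.12      7.038       7.93
  Change      0.1744    -0.3487    -0.3487    -0.5231
  Equil        1.809      4.771      6.689      7.407
  solve Keq expr → x = -0.1744; check Q = 2.2880e+05
Then add 1.796 M of L.
Step 3:
                   M          J          C          L
  Initial      1.809      4.771      6.689      9.203
  Change      0.2148    -0.4295    -0.4295    -0.6443
  Equil        2.024      4.341       6.26      8.559
  solve Keq expr → x = -0.2148; check Q = 2.2880e+05

[J]_eq = 4.341 M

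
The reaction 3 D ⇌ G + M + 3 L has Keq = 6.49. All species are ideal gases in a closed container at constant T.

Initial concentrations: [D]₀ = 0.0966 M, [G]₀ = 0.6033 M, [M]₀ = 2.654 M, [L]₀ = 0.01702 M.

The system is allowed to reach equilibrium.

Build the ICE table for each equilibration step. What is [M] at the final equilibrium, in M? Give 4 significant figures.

[M]_eq = 2.671 M

Q₀ = 0.008758 vs Keq = 6.49 ⇒ Q<K, forward
Step 1:
                   D          G          M          L
  init        0.0966     0.6033      2.654    0.01702
  Δ         -0.05249     0.0175     0.0175    0.05249
  eq         0.04411     0.6208      2.671    0.06951
  solve Keq expr → x = 0.0175; check Q = 6.49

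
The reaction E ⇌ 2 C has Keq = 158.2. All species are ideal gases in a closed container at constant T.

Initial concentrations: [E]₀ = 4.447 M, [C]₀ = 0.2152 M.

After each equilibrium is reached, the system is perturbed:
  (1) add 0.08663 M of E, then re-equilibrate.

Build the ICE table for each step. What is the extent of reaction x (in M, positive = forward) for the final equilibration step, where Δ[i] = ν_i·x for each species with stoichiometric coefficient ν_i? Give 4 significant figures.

x = 0.07157 M

Q₀ = 0.01041 vs Keq = 158.2 ⇒ Q<K, forward
Step 1:
                    E           C
  Initial       4.447      0.2152
  Change       -4.017       8.034
  Equil        0.4301       8.249
  solve Keq expr → x = 4.017; check Q = 158.2
Then add 0.08663 M of E.
Step 2:
                    E           C
  Initial      0.5168       8.249
  Change     -0.07157      0.1431
  Equil        0.4452       8.392
  solve Keq expr → x = 0.07157; check Q = 158.2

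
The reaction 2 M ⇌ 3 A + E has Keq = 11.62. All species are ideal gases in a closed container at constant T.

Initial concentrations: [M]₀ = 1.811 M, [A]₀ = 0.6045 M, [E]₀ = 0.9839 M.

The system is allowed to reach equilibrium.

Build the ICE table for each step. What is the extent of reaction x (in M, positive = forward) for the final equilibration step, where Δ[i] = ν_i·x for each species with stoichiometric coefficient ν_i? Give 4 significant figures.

Q₀ = 0.06627 vs Keq = 11.62 ⇒ Q<K, forward
Step 1:
                  M         A         E
  init        1.811    0.6045    0.9839
  Δ         -0.8784     1.318    0.4392
  eq         0.9326     1.922     1.423
  solve Keq expr → x = 0.4392; check Q = 11.62

x = 0.4392 M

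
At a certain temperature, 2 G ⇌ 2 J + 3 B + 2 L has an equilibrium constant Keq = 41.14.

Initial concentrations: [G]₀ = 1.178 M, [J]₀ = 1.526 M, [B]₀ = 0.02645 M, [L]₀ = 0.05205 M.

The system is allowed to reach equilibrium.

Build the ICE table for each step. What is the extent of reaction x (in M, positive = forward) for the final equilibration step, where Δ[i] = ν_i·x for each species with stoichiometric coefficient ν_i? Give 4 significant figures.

Q₀ = 8.4127e-08 vs Keq = 41.14 ⇒ Q<K, forward
Step 1:
                  G         J         B         L
  I           1.178     1.526   0.02645   0.05205
  C         -0.7827    0.7827     1.174    0.7827
  E          0.3953     2.309     1.201    0.8348
  solve Keq expr → x = 0.3914; check Q = 41.14

x = 0.3914 M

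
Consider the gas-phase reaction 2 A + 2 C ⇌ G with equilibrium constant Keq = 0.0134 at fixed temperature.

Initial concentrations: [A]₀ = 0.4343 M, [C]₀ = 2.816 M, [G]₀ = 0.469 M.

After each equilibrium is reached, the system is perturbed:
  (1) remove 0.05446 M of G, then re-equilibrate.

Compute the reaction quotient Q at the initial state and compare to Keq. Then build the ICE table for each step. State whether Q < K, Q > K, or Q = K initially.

Q₀ = 0.3136 vs Keq = 0.0134 ⇒ Q>K, reverse
Step 1:
                    A           C           G
  Initial      0.4343       2.816       0.469
  Change       0.6019      0.6019     -0.3009
  Equil         1.036       3.418      0.1681
  solve Keq expr → x = -0.3009; check Q = 0.0134
Then remove 0.05446 M of G.
Step 2:
                    A           C           G
  Initial       1.036       3.418      0.1136
  Change     -0.06042    -0.06042     0.03021
  Equil        0.9758       3.357      0.1438
  solve Keq expr → x = 0.03021; check Q = 0.0134

Q₀ = 0.3136; Q > K (proceeds reverse)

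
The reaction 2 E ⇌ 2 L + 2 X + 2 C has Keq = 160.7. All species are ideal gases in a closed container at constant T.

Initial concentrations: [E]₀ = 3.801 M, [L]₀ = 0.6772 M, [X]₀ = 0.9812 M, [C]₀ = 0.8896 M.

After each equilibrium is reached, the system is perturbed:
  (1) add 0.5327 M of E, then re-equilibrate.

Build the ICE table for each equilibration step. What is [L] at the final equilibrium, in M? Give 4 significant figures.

[L]_eq = 2.847 M

Q₀ = 0.02418 vs Keq = 160.7 ⇒ Q<K, forward
Step 1:
                  E         L         X         C
  init        3.801    0.6772    0.9812    0.8896
  Δ          -1.994     1.994     1.994     1.994
  eq          1.807     2.671     2.975     2.883
  solve Keq expr → x = 0.9969; check Q = 160.7
Then add 0.5327 M of E.
Step 2:
                  E         L         X         C
  init         2.34     2.671     2.975     2.883
  Δ         -0.1757    0.1757    0.1757    0.1757
  eq          2.164     2.847     3.151     3.059
  solve Keq expr → x = 0.08786; check Q = 160.7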